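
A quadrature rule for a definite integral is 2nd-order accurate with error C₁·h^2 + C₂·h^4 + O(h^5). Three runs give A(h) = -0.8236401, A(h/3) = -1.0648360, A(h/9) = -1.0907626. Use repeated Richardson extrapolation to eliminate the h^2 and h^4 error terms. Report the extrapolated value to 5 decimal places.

First eliminate the h^2 term (factor 3^2 = 9):
  B₁ = (9·(-1.0648360) − (-0.8236401))/8 = -1.0949855
  B₂ = (9·(-1.0907626) − (-1.0648360))/8 = -1.0940034
Then eliminate the h^4 term (factor 3^4 = 81):
  (81·(-1.0940034) − (-1.0949855))/80 = -1.0939911

-1.09399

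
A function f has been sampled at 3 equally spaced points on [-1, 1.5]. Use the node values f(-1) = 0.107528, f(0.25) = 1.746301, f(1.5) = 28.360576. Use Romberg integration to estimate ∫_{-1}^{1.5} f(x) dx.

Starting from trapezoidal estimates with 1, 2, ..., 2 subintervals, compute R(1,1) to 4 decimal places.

14.7722

R(0,0) (trapezoid, 1 panel, h=2.5000): 35.585130
R(1,0) (trapezoid, 2 panels, h=1.2500): 19.975441
R(1,1) = 19.975441 + (19.975441 − 35.585130)/3 = 14.772211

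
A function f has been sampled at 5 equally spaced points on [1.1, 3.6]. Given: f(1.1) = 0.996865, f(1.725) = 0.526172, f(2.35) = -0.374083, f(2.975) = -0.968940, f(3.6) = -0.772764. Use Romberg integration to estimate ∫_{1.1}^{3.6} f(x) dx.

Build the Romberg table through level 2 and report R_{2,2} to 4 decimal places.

R_{0,0} (trapezoid, 1 panel, h=2.5000): 0.280126
R_{1,0} (trapezoid, 2 panels, h=1.2500): -0.327541
R_{2,0} (trapezoid, 4 panels, h=0.6250): -0.440500
R_{1,1} = -0.327541 + (-0.327541 − 0.280126)/3 = -0.530097
R_{2,1} = -0.440500 + (-0.440500 − (-0.327541))/3 = -0.478153
R_{2,2} = -0.478153 + (-0.478153 − (-0.530097))/15 = -0.474690

-0.4747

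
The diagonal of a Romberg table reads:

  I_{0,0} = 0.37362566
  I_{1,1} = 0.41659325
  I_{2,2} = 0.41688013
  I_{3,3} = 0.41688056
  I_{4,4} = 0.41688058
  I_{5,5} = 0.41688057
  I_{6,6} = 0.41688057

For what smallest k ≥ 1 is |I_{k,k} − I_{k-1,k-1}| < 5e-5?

k = 3

|I_{1,1} − I_{0,0}| = 0.04296759 ≥ 5e-5
|I_{2,2} − I_{1,1}| = 0.00028688 ≥ 5e-5
|I_{3,3} − I_{2,2}| = 0.00000043 < 5e-5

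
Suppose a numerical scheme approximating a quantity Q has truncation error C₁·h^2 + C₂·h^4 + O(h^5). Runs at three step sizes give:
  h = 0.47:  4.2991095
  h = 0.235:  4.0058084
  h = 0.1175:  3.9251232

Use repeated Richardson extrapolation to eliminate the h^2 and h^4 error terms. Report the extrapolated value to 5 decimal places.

3.89757

First eliminate the h^2 term (factor 2^2 = 4):
  B₁ = (4·4.0058084 − 4.2991095)/3 = 3.9080414
  B₂ = (4·3.9251232 − 4.0058084)/3 = 3.8982281
Then eliminate the h^4 term (factor 2^4 = 16):
  (16·3.8982281 − 3.9080414)/15 = 3.8975739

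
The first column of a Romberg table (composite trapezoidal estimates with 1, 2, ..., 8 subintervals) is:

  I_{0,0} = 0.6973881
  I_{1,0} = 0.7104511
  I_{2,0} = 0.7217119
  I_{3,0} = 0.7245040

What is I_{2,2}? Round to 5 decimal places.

I_{1,1} = 0.7104511 + (0.7104511 − 0.6973881)/3 = 0.7148054
I_{2,1} = 0.7217119 + (0.7217119 − 0.7104511)/3 = 0.7254655
I_{2,2} = 0.7254655 + (0.7254655 − 0.7148054)/15 = 0.7261762

0.72618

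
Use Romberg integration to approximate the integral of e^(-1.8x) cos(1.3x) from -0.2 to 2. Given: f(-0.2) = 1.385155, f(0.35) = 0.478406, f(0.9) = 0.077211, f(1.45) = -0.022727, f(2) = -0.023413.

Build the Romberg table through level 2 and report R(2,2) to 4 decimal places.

R(0,0) (trapezoid, 1 panel, h=2.2000): 1.497916
R(1,0) (trapezoid, 2 panels, h=1.1000): 0.833890
R(2,0) (trapezoid, 4 panels, h=0.5500): 0.667569
R(1,1) = 0.833890 + (0.833890 − 1.497916)/3 = 0.612548
R(2,1) = 0.667569 + (0.667569 − 0.833890)/3 = 0.612129
R(2,2) = 0.612129 + (0.612129 − 0.612548)/15 = 0.612101

0.6121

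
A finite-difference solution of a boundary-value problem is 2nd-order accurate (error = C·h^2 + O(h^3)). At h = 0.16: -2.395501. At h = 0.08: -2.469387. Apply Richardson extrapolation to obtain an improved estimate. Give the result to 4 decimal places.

-2.4940

Extrapolated value = (4·A(h/2) − A(h)) / (4 − 1)
= (4·(-2.469387) − (-2.395501)) / 3
= -7.482047 / 3 = -2.494016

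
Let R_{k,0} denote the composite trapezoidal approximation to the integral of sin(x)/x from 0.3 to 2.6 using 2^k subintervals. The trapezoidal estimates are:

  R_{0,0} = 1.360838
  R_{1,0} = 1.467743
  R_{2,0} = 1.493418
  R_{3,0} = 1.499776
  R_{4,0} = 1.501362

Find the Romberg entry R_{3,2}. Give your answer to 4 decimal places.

1.5019

Richardson extrapolation on the trapezoidal column (denominator 4−1=3):
R_{2,1} = (4·1.493418 − 1.467743) / 3 = 1.501976
R_{3,1} = 1.499776 + (1.499776 − 1.493418)/3 = 1.501895
R_{3,2} = (16·1.501895 − 1.501976) / 15 = 1.501890
(Column j=1 coincides with Simpson's rule on the same nodes.)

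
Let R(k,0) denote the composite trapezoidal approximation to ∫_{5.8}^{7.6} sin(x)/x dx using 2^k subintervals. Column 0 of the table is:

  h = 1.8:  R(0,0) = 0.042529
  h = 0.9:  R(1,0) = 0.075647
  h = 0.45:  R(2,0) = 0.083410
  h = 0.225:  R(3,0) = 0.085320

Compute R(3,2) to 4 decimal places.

Richardson extrapolation on the trapezoidal column (denominator 4−1=3):
R(2,1) = 0.083410 + (0.083410 − 0.075647)/3 = 0.085998
R(3,1) = (4·0.085320 − 0.083410) / 3 = 0.085957
R(3,2) = 0.085957 + (0.085957 − 0.085998)/15 = 0.085954

0.0860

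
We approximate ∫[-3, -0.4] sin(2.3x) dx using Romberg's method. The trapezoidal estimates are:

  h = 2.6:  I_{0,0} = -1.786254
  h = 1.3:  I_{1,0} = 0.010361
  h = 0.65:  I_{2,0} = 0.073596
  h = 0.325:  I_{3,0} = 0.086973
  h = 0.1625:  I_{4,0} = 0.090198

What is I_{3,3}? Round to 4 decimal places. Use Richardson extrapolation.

0.0917

I_{1,1} = 0.010361 + (0.010361 − (-1.786254))/3 = 0.609233
I_{2,1} = (4·0.073596 − 0.010361) / 3 = 0.094674
I_{3,1} = 0.086973 + (0.086973 − 0.073596)/3 = 0.091432
I_{2,2} = (16·0.094674 − 0.609233) / 15 = 0.060370
I_{3,2} = 0.091432 + (0.091432 − 0.094674)/15 = 0.091216
I_{3,3} = (64·0.091216 − 0.060370) / 63 = 0.091706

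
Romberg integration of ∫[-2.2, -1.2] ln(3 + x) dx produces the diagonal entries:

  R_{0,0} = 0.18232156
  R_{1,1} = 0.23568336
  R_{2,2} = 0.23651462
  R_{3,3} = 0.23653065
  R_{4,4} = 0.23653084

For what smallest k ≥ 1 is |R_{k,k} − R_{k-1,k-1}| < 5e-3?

|R_{1,1} − R_{0,0}| = 0.05336180 ≥ 5e-3
|R_{2,2} − R_{1,1}| = 0.00083126 < 5e-3

k = 2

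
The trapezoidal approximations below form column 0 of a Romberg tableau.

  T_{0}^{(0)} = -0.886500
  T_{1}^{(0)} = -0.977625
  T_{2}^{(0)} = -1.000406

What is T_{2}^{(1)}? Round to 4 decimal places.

Richardson extrapolation on the trapezoidal column (denominator 4−1=3):
T_{2}^{(1)} = -1.000406 + (-1.000406 − (-0.977625))/3 = -1.008000
(Column j=1 coincides with Simpson's rule on the same nodes.)

-1.0080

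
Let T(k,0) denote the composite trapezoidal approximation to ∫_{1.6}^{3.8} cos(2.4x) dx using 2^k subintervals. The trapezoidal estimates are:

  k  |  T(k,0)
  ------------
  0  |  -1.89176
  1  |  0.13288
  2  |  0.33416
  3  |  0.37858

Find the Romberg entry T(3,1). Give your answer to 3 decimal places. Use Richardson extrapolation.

0.393

Richardson extrapolation on the trapezoidal column (denominator 4−1=3):
T(3,1) = (4·0.37858 − 0.33416) / 3 = 0.39339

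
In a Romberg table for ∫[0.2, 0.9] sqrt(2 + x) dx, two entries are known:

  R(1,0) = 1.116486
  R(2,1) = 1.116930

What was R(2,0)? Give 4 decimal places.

1.1168

From R(2,1) = (4·R(2,0) − R(1,0))/3, solve for R(2,0):
4·R(2,0) = 3·1.116930 + 1.116486 = 4.467276
R(2,0) = 1.116819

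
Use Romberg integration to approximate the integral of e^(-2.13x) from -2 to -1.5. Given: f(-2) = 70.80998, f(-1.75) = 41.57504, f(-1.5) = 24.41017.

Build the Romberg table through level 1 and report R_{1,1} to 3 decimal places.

21.793

R_{0,0} (trapezoid, 1 panel, h=0.5000): 23.80504
R_{1,0} (trapezoid, 2 panels, h=0.2500): 22.29628
R_{1,1} = 22.29628 + (22.29628 − 23.80504)/3 = 21.79336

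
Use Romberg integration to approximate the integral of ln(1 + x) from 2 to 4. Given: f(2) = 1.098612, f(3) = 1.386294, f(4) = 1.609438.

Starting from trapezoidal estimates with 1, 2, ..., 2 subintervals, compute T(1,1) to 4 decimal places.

2.7511

T(0,0) (trapezoid, 1 panel, h=2.0000): 2.708050
T(1,0) (trapezoid, 2 panels, h=1.0000): 2.740319
T(1,1) = 2.740319 + (2.740319 − 2.708050)/3 = 2.751075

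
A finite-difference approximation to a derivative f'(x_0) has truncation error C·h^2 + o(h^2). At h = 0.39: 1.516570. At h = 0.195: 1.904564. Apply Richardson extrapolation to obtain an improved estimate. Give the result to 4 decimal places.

Extrapolated value = (4·A(h/2) − A(h)) / (4 − 1)
= (4·1.904564 − 1.516570) / 3
= 6.101686 / 3 = 2.033895

2.0339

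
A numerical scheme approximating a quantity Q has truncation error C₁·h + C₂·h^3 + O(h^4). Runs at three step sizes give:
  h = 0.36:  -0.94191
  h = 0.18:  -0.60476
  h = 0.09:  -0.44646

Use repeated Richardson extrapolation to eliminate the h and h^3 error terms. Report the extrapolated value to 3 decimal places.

-0.291

First eliminate the h term (factor 2^1 = 2):
  B₁ = (2·(-0.60476) − (-0.94191))/1 = -0.26761
  B₂ = (2·(-0.44646) − (-0.60476))/1 = -0.28816
Then eliminate the h^3 term (factor 2^3 = 8):
  (8·(-0.28816) − (-0.26761))/7 = -0.29110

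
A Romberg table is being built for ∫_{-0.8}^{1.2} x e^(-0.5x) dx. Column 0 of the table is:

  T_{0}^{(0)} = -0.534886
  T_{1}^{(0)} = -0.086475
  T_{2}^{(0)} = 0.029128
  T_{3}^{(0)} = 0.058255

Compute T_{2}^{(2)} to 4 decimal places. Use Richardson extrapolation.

T_{1}^{(1)} = (4·(-0.086475) − (-0.534886)) / 3 = 0.062995
T_{2}^{(1)} = (4·0.029128 − (-0.086475)) / 3 = 0.067662
T_{2}^{(2)} = (16·0.067662 − 0.062995) / 15 = 0.067973
(Column j=1 coincides with Simpson's rule on the same nodes.)

0.0680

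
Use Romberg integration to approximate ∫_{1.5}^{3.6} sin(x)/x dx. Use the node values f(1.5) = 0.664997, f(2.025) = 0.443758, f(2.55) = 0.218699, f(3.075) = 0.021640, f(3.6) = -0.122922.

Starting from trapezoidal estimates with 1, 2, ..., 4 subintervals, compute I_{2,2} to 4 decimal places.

0.4973

I_{0,0} (trapezoid, 1 panel, h=2.1000): 0.569179
I_{1,0} (trapezoid, 2 panels, h=1.0500): 0.514223
I_{2,0} (trapezoid, 4 panels, h=0.5250): 0.501446
I_{1,1} = 0.514223 + (0.514223 − 0.569179)/3 = 0.495904
I_{2,1} = 0.501446 + (0.501446 − 0.514223)/3 = 0.497187
I_{2,2} = 0.497187 + (0.497187 − 0.495904)/15 = 0.497273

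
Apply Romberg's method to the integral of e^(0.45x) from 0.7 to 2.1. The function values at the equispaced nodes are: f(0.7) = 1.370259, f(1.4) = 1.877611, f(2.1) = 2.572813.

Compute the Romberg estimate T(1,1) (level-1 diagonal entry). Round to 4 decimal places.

T(0,0) (trapezoid, 1 panel, h=1.4000): 2.760150
T(1,0) (trapezoid, 2 panels, h=0.7000): 2.694403
T(1,1) = 2.694403 + (2.694403 − 2.760150)/3 = 2.672487

2.6725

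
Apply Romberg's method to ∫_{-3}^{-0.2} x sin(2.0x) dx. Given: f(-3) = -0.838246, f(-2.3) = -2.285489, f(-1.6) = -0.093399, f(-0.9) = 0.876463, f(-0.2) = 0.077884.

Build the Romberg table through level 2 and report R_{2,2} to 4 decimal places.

-1.6032

R_{0,0} (trapezoid, 1 panel, h=2.8000): -1.064507
R_{1,0} (trapezoid, 2 panels, h=1.4000): -0.663012
R_{2,0} (trapezoid, 4 panels, h=0.7000): -1.317824
R_{1,1} = -0.663012 + (-0.663012 − (-1.064507))/3 = -0.529180
R_{2,1} = -1.317824 + (-1.317824 − (-0.663012))/3 = -1.536095
R_{2,2} = -1.536095 + (-1.536095 − (-0.529180))/15 = -1.603223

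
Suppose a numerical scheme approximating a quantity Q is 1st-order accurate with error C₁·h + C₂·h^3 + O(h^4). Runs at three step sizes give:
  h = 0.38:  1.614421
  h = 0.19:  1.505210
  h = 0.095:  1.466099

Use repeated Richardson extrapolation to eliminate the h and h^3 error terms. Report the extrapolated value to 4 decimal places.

1.4314

First eliminate the h term (factor 2^1 = 2):
  B₁ = (2·1.505210 − 1.614421)/1 = 1.395999
  B₂ = (2·1.466099 − 1.505210)/1 = 1.426988
Then eliminate the h^3 term (factor 2^3 = 8):
  (8·1.426988 − 1.395999)/7 = 1.431415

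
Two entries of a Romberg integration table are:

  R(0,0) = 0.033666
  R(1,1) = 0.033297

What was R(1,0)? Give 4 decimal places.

From R(1,1) = (4·R(1,0) − R(0,0))/3, solve for R(1,0):
4·R(1,0) = 3·0.033297 + 0.033666 = 0.133557
R(1,0) = 0.033389

0.0334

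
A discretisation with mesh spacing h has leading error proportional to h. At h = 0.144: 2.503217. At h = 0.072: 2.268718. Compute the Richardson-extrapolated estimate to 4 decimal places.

Extrapolated value = (2·A(h/2) − A(h)) / (2 − 1)
= (2·2.268718 − 2.503217) / 1
= 2.034219 / 1 = 2.034219

2.0342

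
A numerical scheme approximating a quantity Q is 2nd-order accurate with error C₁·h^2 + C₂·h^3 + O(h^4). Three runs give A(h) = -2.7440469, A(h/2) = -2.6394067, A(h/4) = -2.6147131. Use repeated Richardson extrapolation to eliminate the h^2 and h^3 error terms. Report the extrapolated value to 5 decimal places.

First eliminate the h^2 term (factor 2^2 = 4):
  B₁ = (4·(-2.6394067) − (-2.7440469))/3 = -2.6045266
  B₂ = (4·(-2.6147131) − (-2.6394067))/3 = -2.6064819
Then eliminate the h^3 term (factor 2^3 = 8):
  (8·(-2.6064819) − (-2.6045266))/7 = -2.6067612

-2.60676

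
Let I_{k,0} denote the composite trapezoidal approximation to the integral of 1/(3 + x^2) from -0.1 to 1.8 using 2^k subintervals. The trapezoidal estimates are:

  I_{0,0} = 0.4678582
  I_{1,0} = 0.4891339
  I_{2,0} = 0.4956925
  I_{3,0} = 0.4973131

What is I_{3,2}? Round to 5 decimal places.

0.49785

I_{2,1} = 0.4956925 + (0.4956925 − 0.4891339)/3 = 0.4978787
I_{3,1} = 0.4973131 + (0.4973131 − 0.4956925)/3 = 0.4978533
I_{3,2} = 0.4978533 + (0.4978533 − 0.4978787)/15 = 0.4978516
(Column j=1 coincides with Simpson's rule on the same nodes.)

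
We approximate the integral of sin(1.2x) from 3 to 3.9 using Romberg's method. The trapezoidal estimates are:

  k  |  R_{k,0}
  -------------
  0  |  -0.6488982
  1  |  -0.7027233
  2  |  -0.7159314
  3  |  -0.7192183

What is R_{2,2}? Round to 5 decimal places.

R_{1,1} = -0.7027233 + (-0.7027233 − (-0.6488982))/3 = -0.7206650
R_{2,1} = (4·(-0.7159314) − (-0.7027233)) / 3 = -0.7203341
R_{2,2} = (16·(-0.7203341) − (-0.7206650)) / 15 = -0.7203120

-0.72031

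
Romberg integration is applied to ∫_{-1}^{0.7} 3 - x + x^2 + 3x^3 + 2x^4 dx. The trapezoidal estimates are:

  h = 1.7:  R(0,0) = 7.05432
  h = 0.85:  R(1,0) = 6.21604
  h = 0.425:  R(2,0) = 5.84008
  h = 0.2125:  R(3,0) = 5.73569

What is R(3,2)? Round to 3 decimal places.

5.700

Richardson extrapolation on the trapezoidal column (denominator 4−1=3):
R(2,1) = (4·5.84008 − 6.21604) / 3 = 5.71476
R(3,1) = (4·5.73569 − 5.84008) / 3 = 5.70089
R(3,2) = (16·5.70089 − 5.71476) / 15 = 5.69997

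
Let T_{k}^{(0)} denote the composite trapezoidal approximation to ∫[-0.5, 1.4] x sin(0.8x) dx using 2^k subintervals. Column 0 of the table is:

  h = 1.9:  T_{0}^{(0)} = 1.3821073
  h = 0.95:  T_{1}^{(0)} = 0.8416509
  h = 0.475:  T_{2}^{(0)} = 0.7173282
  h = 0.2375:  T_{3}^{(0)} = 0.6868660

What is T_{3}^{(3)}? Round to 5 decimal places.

T_{1}^{(1)} = (4·0.8416509 − 1.3821073) / 3 = 0.6614988
T_{2}^{(1)} = (4·0.7173282 − 0.8416509) / 3 = 0.6758873
T_{3}^{(1)} = 0.6868660 + (0.6868660 − 0.7173282)/3 = 0.6767119
T_{2}^{(2)} = 0.6758873 + (0.6758873 − 0.6614988)/15 = 0.6768465
T_{3}^{(2)} = 0.6767119 + (0.6767119 − 0.6758873)/15 = 0.6767669
T_{3}^{(3)} = (64·0.6767669 − 0.6768465) / 63 = 0.6767656

0.67677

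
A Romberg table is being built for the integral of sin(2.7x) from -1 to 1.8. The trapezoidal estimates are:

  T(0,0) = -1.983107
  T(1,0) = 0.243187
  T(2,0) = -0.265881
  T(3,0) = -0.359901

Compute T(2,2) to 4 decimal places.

T(1,1) = 0.243187 + (0.243187 − (-1.983107))/3 = 0.985285
T(2,1) = -0.265881 + (-0.265881 − 0.243187)/3 = -0.435570
T(2,2) = -0.435570 + (-0.435570 − 0.985285)/15 = -0.530294

-0.5303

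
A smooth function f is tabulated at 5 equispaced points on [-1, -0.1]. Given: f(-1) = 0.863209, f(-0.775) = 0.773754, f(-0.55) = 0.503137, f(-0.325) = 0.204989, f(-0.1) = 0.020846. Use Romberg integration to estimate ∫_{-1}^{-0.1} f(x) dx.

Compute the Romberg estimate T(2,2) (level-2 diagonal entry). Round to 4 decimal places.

T(0,0) (trapezoid, 1 panel, h=0.9000): 0.397825
T(1,0) (trapezoid, 2 panels, h=0.4500): 0.425324
T(2,0) (trapezoid, 4 panels, h=0.2250): 0.432879
T(1,1) = 0.425324 + (0.425324 − 0.397825)/3 = 0.434490
T(2,1) = 0.432879 + (0.432879 − 0.425324)/3 = 0.435397
T(2,2) = 0.435397 + (0.435397 − 0.434490)/15 = 0.435457

0.4355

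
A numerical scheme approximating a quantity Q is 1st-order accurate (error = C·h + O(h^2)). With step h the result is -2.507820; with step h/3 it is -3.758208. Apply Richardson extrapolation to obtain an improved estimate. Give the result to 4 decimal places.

Extrapolated value = (3·A(h/3) − A(h)) / (3 − 1)
= (3·(-3.758208) − (-2.507820)) / 2
= -8.766804 / 2 = -4.383402

-4.3834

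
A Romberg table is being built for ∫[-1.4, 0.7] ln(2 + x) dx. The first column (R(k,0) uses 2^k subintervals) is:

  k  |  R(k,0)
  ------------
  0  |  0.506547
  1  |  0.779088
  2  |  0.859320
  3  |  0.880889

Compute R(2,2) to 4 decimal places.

Richardson extrapolation on the trapezoidal column (denominator 4−1=3):
R(1,1) = (4·0.779088 − 0.506547) / 3 = 0.869935
R(2,1) = (4·0.859320 − 0.779088) / 3 = 0.886064
R(2,2) = 0.886064 + (0.886064 − 0.869935)/15 = 0.887139
(Column j=1 coincides with Simpson's rule on the same nodes.)

0.8871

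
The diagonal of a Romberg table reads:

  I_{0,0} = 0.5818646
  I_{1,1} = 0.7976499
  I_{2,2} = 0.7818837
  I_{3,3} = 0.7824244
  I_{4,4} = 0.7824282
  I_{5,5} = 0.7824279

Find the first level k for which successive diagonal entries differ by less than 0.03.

|I_{1,1} − I_{0,0}| = 0.2157853 ≥ 0.03
|I_{2,2} − I_{1,1}| = 0.0157662 < 0.03

k = 2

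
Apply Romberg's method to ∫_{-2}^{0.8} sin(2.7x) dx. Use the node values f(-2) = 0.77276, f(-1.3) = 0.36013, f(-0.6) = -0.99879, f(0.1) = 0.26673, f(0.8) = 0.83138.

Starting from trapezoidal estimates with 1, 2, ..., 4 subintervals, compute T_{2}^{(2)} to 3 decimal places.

T_{0}^{(0)} (trapezoid, 1 panel, h=2.8000): 2.24580
T_{1}^{(0)} (trapezoid, 2 panels, h=1.4000): -0.27541
T_{2}^{(0)} (trapezoid, 4 panels, h=0.7000): 0.30110
T_{1}^{(1)} = -0.27541 + (-0.27541 − 2.24580)/3 = -1.11581
T_{2}^{(1)} = 0.30110 + (0.30110 − (-0.27541))/3 = 0.49327
T_{2}^{(2)} = 0.49327 + (0.49327 − (-1.11581))/15 = 0.60054

0.601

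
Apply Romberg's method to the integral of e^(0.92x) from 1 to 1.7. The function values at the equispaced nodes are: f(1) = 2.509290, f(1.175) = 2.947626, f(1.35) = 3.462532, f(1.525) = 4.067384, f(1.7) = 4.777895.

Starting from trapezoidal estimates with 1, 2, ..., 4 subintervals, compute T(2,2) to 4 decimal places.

T(0,0) (trapezoid, 1 panel, h=0.7000): 2.550515
T(1,0) (trapezoid, 2 panels, h=0.3500): 2.487144
T(2,0) (trapezoid, 4 panels, h=0.1750): 2.471199
T(1,1) = 2.487144 + (2.487144 − 2.550515)/3 = 2.466020
T(2,1) = 2.471199 + (2.471199 − 2.487144)/3 = 2.465884
T(2,2) = 2.465884 + (2.465884 − 2.466020)/15 = 2.465875

2.4659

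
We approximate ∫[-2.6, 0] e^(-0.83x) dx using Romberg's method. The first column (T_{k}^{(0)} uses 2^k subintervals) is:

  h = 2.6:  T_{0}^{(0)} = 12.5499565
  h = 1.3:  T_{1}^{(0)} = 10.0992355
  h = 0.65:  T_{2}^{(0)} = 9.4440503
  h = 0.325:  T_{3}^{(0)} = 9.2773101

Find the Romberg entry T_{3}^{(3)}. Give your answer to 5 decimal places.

T_{1}^{(1)} = 10.0992355 + (10.0992355 − 12.5499565)/3 = 9.2823285
T_{2}^{(1)} = 9.4440503 + (9.4440503 − 10.0992355)/3 = 9.2256552
T_{3}^{(1)} = (4·9.2773101 − 9.4440503) / 3 = 9.2217300
T_{2}^{(2)} = 9.2256552 + (9.2256552 − 9.2823285)/15 = 9.2218770
T_{3}^{(2)} = (16·9.2217300 − 9.2256552) / 15 = 9.2214683
T_{3}^{(3)} = (64·9.2214683 − 9.2218770) / 63 = 9.2214618

9.22146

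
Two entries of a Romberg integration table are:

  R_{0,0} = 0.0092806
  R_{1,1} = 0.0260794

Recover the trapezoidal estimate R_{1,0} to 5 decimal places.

0.02188

From R_{1,1} = (4·R_{1,0} − R_{0,0})/3, solve for R_{1,0}:
4·R_{1,0} = 3·0.0260794 + 0.0092806 = 0.0875188
R_{1,0} = 0.0218797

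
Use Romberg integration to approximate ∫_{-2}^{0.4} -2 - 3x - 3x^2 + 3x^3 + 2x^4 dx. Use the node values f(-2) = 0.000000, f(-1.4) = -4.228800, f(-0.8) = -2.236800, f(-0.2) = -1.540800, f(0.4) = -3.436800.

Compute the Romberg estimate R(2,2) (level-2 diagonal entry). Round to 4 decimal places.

R(0,0) (trapezoid, 1 panel, h=2.4000): -4.124160
R(1,0) (trapezoid, 2 panels, h=1.2000): -4.746240
R(2,0) (trapezoid, 4 panels, h=0.6000): -5.834880
R(1,1) = -4.746240 + (-4.746240 − (-4.124160))/3 = -4.953600
R(2,1) = -5.834880 + (-5.834880 − (-4.746240))/3 = -6.197760
R(2,2) = -6.197760 + (-6.197760 − (-4.953600))/15 = -6.280704

-6.2807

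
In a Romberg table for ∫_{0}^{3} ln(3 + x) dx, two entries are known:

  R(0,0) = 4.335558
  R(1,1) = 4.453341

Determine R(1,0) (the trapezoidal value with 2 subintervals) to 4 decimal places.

4.4239

From R(1,1) = (4·R(1,0) − R(0,0))/3, solve for R(1,0):
4·R(1,0) = 3·4.453341 + 4.335558 = 17.695581
R(1,0) = 4.423895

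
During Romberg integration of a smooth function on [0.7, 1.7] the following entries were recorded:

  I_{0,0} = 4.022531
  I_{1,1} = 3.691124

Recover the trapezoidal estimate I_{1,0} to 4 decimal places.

3.7740

From I_{1,1} = (4·I_{1,0} − I_{0,0})/3, solve for I_{1,0}:
4·I_{1,0} = 3·3.691124 + 4.022531 = 15.095903
I_{1,0} = 3.773976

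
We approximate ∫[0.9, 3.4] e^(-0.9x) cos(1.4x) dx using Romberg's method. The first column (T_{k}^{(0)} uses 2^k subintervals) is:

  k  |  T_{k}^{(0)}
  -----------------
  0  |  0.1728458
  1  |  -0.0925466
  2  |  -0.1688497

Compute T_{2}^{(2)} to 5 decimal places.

Richardson extrapolation on the trapezoidal column (denominator 4−1=3):
T_{1}^{(1)} = (4·(-0.0925466) − 0.1728458) / 3 = -0.1810107
T_{2}^{(1)} = (4·(-0.1688497) − (-0.0925466)) / 3 = -0.1942841
T_{2}^{(2)} = -0.1942841 + (-0.1942841 − (-0.1810107))/15 = -0.1951690

-0.19517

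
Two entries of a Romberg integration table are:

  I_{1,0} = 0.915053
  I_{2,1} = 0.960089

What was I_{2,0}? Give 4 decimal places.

From I_{2,1} = (4·I_{2,0} − I_{1,0})/3, solve for I_{2,0}:
4·I_{2,0} = 3·0.960089 + 0.915053 = 3.795320
I_{2,0} = 0.948830

0.9488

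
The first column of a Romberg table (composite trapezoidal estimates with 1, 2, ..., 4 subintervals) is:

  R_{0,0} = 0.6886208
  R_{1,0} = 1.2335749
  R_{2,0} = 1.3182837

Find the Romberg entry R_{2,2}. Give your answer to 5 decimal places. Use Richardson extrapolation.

Richardson extrapolation on the trapezoidal column (denominator 4−1=3):
R_{1,1} = (4·1.2335749 − 0.6886208) / 3 = 1.4152263
R_{2,1} = (4·1.3182837 − 1.2335749) / 3 = 1.3465200
R_{2,2} = (16·1.3465200 − 1.4152263) / 15 = 1.3419396

1.34194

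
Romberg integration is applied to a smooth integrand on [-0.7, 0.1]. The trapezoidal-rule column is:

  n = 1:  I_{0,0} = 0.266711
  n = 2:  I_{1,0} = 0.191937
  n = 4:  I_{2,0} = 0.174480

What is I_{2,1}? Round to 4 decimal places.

0.1687

Richardson extrapolation on the trapezoidal column (denominator 4−1=3):
I_{2,1} = 0.174480 + (0.174480 − 0.191937)/3 = 0.168661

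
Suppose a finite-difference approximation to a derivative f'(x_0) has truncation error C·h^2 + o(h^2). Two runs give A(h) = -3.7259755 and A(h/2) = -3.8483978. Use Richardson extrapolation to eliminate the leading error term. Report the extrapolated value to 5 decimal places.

-3.88921

Extrapolated value = (4·A(h/2) − A(h)) / (4 − 1)
= (4·(-3.8483978) − (-3.7259755)) / 3
= -11.6676157 / 3 = -3.8892052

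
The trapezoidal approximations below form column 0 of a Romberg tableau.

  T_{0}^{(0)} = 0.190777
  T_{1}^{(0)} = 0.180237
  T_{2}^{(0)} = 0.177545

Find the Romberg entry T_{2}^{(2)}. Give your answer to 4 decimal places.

Richardson extrapolation on the trapezoidal column (denominator 4−1=3):
T_{1}^{(1)} = (4·0.180237 − 0.190777) / 3 = 0.176724
T_{2}^{(1)} = (4·0.177545 − 0.180237) / 3 = 0.176648
T_{2}^{(2)} = 0.176648 + (0.176648 − 0.176724)/15 = 0.176643

0.1766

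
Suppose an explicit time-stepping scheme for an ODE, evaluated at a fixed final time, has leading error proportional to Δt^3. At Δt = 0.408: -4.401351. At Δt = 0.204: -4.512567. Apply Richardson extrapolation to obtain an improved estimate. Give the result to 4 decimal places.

-4.5285

Extrapolated value = (8·A(Δt/2) − A(Δt)) / (8 − 1)
= (8·(-4.512567) − (-4.401351)) / 7
= -31.699185 / 7 = -4.528455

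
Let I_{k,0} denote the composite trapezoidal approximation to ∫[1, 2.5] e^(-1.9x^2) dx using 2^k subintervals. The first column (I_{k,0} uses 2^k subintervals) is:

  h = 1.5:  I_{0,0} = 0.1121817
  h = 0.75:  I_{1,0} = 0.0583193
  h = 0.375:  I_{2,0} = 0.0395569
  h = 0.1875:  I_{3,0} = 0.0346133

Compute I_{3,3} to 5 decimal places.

0.03294

Richardson extrapolation on the trapezoidal column (denominator 4−1=3):
I_{1,1} = 0.0583193 + (0.0583193 − 0.1121817)/3 = 0.0403652
I_{2,1} = 0.0395569 + (0.0395569 − 0.0583193)/3 = 0.0333028
I_{3,1} = (4·0.0346133 − 0.0395569) / 3 = 0.0329654
I_{2,2} = 0.0333028 + (0.0333028 − 0.0403652)/15 = 0.0328320
I_{3,2} = 0.0329654 + (0.0329654 − 0.0333028)/15 = 0.0329429
I_{3,3} = (64·0.0329429 − 0.0328320) / 63 = 0.0329447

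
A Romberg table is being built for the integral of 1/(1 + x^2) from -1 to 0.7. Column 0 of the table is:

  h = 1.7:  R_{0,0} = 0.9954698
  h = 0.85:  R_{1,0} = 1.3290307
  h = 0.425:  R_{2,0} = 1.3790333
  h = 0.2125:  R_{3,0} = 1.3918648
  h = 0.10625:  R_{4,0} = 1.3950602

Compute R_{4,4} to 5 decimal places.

1.39612

Richardson extrapolation on the trapezoidal column (denominator 4−1=3):
R_{1,1} = (4·1.3290307 − 0.9954698) / 3 = 1.4402177
R_{2,1} = (4·1.3790333 − 1.3290307) / 3 = 1.3957008
R_{3,1} = (4·1.3918648 − 1.3790333) / 3 = 1.3961420
R_{4,1} = (4·1.3950602 − 1.3918648) / 3 = 1.3961253
R_{2,2} = 1.3957008 + (1.3957008 − 1.4402177)/15 = 1.3927330
R_{3,2} = (16·1.3961420 − 1.3957008) / 15 = 1.3961714
R_{4,2} = (16·1.3961253 − 1.3961420) / 15 = 1.3961242
R_{3,3} = 1.3961714 + (1.3961714 − 1.3927330)/63 = 1.3962260
R_{4,3} = 1.3961242 + (1.3961242 − 1.3961714)/63 = 1.3961235
R_{4,4} = 1.3961235 + (1.3961235 − 1.3962260)/255 = 1.3961231
(Column j=1 coincides with Simpson's rule on the same nodes.)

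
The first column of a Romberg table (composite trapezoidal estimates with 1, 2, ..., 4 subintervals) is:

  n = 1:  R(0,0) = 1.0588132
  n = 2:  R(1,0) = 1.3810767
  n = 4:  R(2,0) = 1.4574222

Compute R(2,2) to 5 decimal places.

1.48250

R(1,1) = (4·1.3810767 − 1.0588132) / 3 = 1.4884979
R(2,1) = 1.4574222 + (1.4574222 − 1.3810767)/3 = 1.4828707
R(2,2) = (16·1.4828707 − 1.4884979) / 15 = 1.4824956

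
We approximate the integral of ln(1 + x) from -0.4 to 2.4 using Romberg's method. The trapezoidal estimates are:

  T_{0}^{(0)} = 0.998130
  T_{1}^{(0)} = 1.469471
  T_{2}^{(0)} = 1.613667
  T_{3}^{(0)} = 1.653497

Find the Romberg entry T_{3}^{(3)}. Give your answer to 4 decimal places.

Richardson extrapolation on the trapezoidal column (denominator 4−1=3):
T_{1}^{(1)} = 1.469471 + (1.469471 − 0.998130)/3 = 1.626585
T_{2}^{(1)} = (4·1.613667 − 1.469471) / 3 = 1.661732
T_{3}^{(1)} = (4·1.653497 − 1.613667) / 3 = 1.666774
T_{2}^{(2)} = 1.661732 + (1.661732 − 1.626585)/15 = 1.664075
T_{3}^{(2)} = (16·1.666774 − 1.661732) / 15 = 1.667110
T_{3}^{(3)} = (64·1.667110 − 1.664075) / 63 = 1.667158

1.6672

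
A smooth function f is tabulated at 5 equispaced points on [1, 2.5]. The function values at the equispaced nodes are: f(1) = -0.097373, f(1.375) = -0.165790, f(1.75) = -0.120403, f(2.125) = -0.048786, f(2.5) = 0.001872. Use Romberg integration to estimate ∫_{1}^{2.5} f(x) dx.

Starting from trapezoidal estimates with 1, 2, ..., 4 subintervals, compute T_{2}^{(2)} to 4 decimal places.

T_{0}^{(0)} (trapezoid, 1 panel, h=1.5000): -0.071626
T_{1}^{(0)} (trapezoid, 2 panels, h=0.7500): -0.126115
T_{2}^{(0)} (trapezoid, 4 panels, h=0.3750): -0.143524
T_{1}^{(1)} = -0.126115 + (-0.126115 − (-0.071626))/3 = -0.144278
T_{2}^{(1)} = -0.143524 + (-0.143524 − (-0.126115))/3 = -0.149327
T_{2}^{(2)} = -0.149327 + (-0.149327 − (-0.144278))/15 = -0.149664

-0.1497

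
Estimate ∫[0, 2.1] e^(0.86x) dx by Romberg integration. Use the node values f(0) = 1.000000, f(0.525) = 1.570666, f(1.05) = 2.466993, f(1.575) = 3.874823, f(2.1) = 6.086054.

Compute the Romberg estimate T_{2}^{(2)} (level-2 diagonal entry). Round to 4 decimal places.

T_{0}^{(0)} (trapezoid, 1 panel, h=2.1000): 7.440357
T_{1}^{(0)} (trapezoid, 2 panels, h=1.0500): 6.310521
T_{2}^{(0)} (trapezoid, 4 panels, h=0.5250): 6.014142
T_{1}^{(1)} = 6.310521 + (6.310521 − 7.440357)/3 = 5.933909
T_{2}^{(1)} = 6.014142 + (6.014142 − 6.310521)/3 = 5.915349
T_{2}^{(2)} = 5.915349 + (5.915349 − 5.933909)/15 = 5.914112

5.9141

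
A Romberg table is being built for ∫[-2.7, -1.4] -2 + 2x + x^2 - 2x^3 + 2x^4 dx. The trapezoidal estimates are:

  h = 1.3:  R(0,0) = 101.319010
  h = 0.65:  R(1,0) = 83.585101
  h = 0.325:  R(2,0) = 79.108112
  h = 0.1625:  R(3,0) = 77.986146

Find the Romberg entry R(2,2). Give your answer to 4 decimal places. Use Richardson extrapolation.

R(1,1) = (4·83.585101 − 101.319010) / 3 = 77.673798
R(2,1) = 79.108112 + (79.108112 − 83.585101)/3 = 77.615782
R(2,2) = (16·77.615782 − 77.673798) / 15 = 77.611914
(Column j=1 coincides with Simpson's rule on the same nodes.)

77.6119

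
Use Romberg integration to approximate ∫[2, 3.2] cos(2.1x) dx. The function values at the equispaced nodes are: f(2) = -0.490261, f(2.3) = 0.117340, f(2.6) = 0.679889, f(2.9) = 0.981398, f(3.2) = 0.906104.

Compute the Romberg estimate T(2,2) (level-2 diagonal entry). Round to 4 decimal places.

T(0,0) (trapezoid, 1 panel, h=1.2000): 0.249506
T(1,0) (trapezoid, 2 panels, h=0.6000): 0.532686
T(2,0) (trapezoid, 4 panels, h=0.3000): 0.595965
T(1,1) = 0.532686 + (0.532686 − 0.249506)/3 = 0.627079
T(2,1) = 0.595965 + (0.595965 − 0.532686)/3 = 0.617058
T(2,2) = 0.617058 + (0.617058 − 0.627079)/15 = 0.616390

0.6164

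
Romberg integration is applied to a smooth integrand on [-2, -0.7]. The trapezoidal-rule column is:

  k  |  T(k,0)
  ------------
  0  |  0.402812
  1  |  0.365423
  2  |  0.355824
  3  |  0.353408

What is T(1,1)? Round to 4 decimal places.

0.3530

Richardson extrapolation on the trapezoidal column (denominator 4−1=3):
T(1,1) = (4·0.365423 − 0.402812) / 3 = 0.352960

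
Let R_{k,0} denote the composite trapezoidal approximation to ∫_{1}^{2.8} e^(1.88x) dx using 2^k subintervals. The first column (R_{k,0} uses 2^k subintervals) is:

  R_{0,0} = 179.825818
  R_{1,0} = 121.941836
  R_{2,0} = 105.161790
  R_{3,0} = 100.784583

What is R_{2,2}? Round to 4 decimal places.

R_{1,1} = (4·121.941836 − 179.825818) / 3 = 102.647175
R_{2,1} = 105.161790 + (105.161790 − 121.941836)/3 = 99.568441
R_{2,2} = (16·99.568441 − 102.647175) / 15 = 99.363192

99.3632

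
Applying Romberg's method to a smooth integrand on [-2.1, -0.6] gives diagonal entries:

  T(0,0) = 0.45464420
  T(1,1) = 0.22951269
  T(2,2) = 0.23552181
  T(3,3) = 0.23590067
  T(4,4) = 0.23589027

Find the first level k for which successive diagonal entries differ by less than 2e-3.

|T(1,1) − T(0,0)| = 0.22513151 ≥ 2e-3
|T(2,2) − T(1,1)| = 0.00600912 ≥ 2e-3
|T(3,3) − T(2,2)| = 0.00037886 < 2e-3

k = 3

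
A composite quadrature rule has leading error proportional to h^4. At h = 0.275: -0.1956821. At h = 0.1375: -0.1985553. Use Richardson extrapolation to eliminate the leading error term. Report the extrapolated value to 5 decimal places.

Extrapolated value = (16·A(h/2) − A(h)) / (16 − 1)
= (16·(-0.1985553) − (-0.1956821)) / 15
= -2.9812027 / 15 = -0.1987468

-0.19875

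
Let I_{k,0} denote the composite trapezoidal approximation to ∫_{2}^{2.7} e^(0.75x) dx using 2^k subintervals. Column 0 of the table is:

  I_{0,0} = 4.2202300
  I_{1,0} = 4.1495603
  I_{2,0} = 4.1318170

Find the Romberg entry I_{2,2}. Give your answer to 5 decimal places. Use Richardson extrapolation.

Richardson extrapolation on the trapezoidal column (denominator 4−1=3):
I_{1,1} = (4·4.1495603 − 4.2202300) / 3 = 4.1260037
I_{2,1} = 4.1318170 + (4.1318170 − 4.1495603)/3 = 4.1259026
I_{2,2} = 4.1259026 + (4.1259026 − 4.1260037)/15 = 4.1258959

4.12590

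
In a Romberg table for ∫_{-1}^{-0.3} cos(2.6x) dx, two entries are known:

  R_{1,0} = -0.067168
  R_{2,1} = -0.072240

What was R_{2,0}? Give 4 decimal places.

From R_{2,1} = (4·R_{2,0} − R_{1,0})/3, solve for R_{2,0}:
4·R_{2,0} = 3·(-0.072240) + (-0.067168) = -0.283888
R_{2,0} = -0.070972

-0.0710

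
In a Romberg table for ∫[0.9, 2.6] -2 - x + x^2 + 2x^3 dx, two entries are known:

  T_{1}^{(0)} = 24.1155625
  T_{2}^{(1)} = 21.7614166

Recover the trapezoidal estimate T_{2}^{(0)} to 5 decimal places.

From T_{2}^{(1)} = (4·T_{2}^{(0)} − T_{1}^{(0)})/3, solve for T_{2}^{(0)}:
4·T_{2}^{(0)} = 3·21.7614166 + 24.1155625 = 89.3998123
T_{2}^{(0)} = 22.3499531

22.34995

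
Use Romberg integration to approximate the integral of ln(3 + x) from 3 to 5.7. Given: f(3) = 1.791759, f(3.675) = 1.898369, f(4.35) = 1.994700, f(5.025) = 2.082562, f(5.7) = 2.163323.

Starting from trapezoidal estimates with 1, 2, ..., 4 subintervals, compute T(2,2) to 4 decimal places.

T(0,0) (trapezoid, 1 panel, h=2.7000): 5.339361
T(1,0) (trapezoid, 2 panels, h=1.3500): 5.362525
T(2,0) (trapezoid, 4 panels, h=0.6750): 5.368391
T(1,1) = 5.362525 + (5.362525 − 5.339361)/3 = 5.370246
T(2,1) = 5.368391 + (5.368391 − 5.362525)/3 = 5.370346
T(2,2) = 5.370346 + (5.370346 − 5.370246)/15 = 5.370353

5.3704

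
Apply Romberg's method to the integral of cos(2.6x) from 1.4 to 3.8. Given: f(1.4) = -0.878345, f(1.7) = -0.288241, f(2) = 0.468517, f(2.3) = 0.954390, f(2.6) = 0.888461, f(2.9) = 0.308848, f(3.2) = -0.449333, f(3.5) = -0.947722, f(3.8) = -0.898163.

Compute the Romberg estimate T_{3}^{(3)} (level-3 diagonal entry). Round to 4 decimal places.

T_{0}^{(0)} (trapezoid, 1 panel, h=2.4000): -2.131810
T_{1}^{(0)} (trapezoid, 2 panels, h=1.2000): 0.000248
T_{2}^{(0)} (trapezoid, 4 panels, h=0.6000): 0.011635
T_{3}^{(0)} (trapezoid, 8 panels, h=0.3000): 0.014000
T_{1}^{(1)} = 0.000248 + (0.000248 − (-2.131810))/3 = 0.710934
T_{2}^{(1)} = 0.011635 + (0.011635 − 0.000248)/3 = 0.015431
T_{3}^{(1)} = 0.014000 + (0.014000 − 0.011635)/3 = 0.014788
T_{2}^{(2)} = 0.015431 + (0.015431 − 0.710934)/15 = -0.030936
T_{3}^{(2)} = 0.014788 + (0.014788 − 0.015431)/15 = 0.014745
T_{3}^{(3)} = 0.014745 + (0.014745 − (-0.030936))/63 = 0.015470

0.0155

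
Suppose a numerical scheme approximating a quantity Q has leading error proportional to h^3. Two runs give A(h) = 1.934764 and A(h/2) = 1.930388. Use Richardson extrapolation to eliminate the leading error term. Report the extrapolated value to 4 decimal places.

Extrapolated value = (8·A(h/2) − A(h)) / (8 − 1)
= (8·1.930388 − 1.934764) / 7
= 13.508340 / 7 = 1.929763

1.9298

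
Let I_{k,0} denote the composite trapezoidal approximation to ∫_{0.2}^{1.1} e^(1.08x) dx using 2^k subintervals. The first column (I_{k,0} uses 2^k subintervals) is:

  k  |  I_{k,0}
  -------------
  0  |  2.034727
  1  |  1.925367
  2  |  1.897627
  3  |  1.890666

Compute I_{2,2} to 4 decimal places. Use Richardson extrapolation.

1.8883

Richardson extrapolation on the trapezoidal column (denominator 4−1=3):
I_{1,1} = 1.925367 + (1.925367 − 2.034727)/3 = 1.888914
I_{2,1} = (4·1.897627 − 1.925367) / 3 = 1.888380
I_{2,2} = (16·1.888380 − 1.888914) / 15 = 1.888344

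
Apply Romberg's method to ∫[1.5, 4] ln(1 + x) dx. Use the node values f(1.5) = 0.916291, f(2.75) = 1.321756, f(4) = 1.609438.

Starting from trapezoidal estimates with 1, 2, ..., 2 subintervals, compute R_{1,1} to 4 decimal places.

R_{0,0} (trapezoid, 1 panel, h=2.5000): 3.157161
R_{1,0} (trapezoid, 2 panels, h=1.2500): 3.230776
R_{1,1} = 3.230776 + (3.230776 − 3.157161)/3 = 3.255314

3.2553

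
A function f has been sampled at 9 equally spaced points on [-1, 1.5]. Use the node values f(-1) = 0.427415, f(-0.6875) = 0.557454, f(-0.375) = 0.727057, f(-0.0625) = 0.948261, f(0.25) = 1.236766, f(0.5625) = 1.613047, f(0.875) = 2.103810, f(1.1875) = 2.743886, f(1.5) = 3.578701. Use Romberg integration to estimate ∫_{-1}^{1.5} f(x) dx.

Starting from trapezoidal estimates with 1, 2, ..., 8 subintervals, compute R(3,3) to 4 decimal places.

R(0,0) (trapezoid, 1 panel, h=2.5000): 5.007645
R(1,0) (trapezoid, 2 panels, h=1.2500): 4.049780
R(2,0) (trapezoid, 4 panels, h=0.6250): 3.794182
R(3,0) (trapezoid, 8 panels, h=0.3125): 3.729168
R(1,1) = 4.049780 + (4.049780 − 5.007645)/3 = 3.730492
R(2,1) = 3.794182 + (3.794182 − 4.049780)/3 = 3.708983
R(3,1) = 3.729168 + (3.729168 − 3.794182)/3 = 3.707497
R(2,2) = 3.708983 + (3.708983 − 3.730492)/15 = 3.707549
R(3,2) = 3.707497 + (3.707497 − 3.708983)/15 = 3.707398
R(3,3) = 3.707398 + (3.707398 − 3.707549)/63 = 3.707396

3.7074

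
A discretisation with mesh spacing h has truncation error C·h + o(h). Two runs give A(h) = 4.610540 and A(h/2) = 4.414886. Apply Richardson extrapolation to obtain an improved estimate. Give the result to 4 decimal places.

The leading error scales as h; refining by a factor of 2 reduces it by 2^1 = 2.
Extrapolated value = (2·A(h/2) − A(h)) / (2 − 1)
= (2·4.414886 − 4.610540) / 1
= 4.219232 / 1 = 4.219232

4.2192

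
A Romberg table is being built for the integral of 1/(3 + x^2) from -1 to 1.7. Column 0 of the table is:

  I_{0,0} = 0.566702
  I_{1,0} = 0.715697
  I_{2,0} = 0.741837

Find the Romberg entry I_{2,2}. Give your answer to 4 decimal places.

Richardson extrapolation on the trapezoidal column (denominator 4−1=3):
I_{1,1} = (4·0.715697 − 0.566702) / 3 = 0.765362
I_{2,1} = (4·0.741837 − 0.715697) / 3 = 0.750550
I_{2,2} = (16·0.750550 − 0.765362) / 15 = 0.749563

0.7496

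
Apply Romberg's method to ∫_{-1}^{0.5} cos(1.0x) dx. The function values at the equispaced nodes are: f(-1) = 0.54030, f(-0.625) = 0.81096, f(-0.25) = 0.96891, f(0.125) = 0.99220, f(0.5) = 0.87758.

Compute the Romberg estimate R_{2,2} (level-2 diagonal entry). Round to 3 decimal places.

R_{0,0} (trapezoid, 1 panel, h=1.5000): 1.06341
R_{1,0} (trapezoid, 2 panels, h=0.7500): 1.25839
R_{2,0} (trapezoid, 4 panels, h=0.3750): 1.30538
R_{1,1} = 1.25839 + (1.25839 − 1.06341)/3 = 1.32338
R_{2,1} = 1.30538 + (1.30538 − 1.25839)/3 = 1.32104
R_{2,2} = 1.32104 + (1.32104 − 1.32338)/15 = 1.32088

1.321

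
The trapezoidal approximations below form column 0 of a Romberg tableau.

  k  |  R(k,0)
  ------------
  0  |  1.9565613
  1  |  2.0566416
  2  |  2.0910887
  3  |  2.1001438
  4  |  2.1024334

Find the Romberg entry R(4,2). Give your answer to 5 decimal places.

Richardson extrapolation on the trapezoidal column (denominator 4−1=3):
R(3,1) = (4·2.1001438 − 2.0910887) / 3 = 2.1031622
R(4,1) = (4·2.1024334 − 2.1001438) / 3 = 2.1031966
R(4,2) = 2.1031966 + (2.1031966 − 2.1031622)/15 = 2.1031989

2.10320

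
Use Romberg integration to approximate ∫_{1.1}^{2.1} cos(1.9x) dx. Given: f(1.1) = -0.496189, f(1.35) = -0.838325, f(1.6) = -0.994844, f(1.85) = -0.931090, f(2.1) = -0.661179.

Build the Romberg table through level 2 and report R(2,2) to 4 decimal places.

-0.8518

R(0,0) (trapezoid, 1 panel, h=1.0000): -0.578684
R(1,0) (trapezoid, 2 panels, h=0.5000): -0.786764
R(2,0) (trapezoid, 4 panels, h=0.2500): -0.835736
R(1,1) = -0.786764 + (-0.786764 − (-0.578684))/3 = -0.856124
R(2,1) = -0.835736 + (-0.835736 − (-0.786764))/3 = -0.852060
R(2,2) = -0.852060 + (-0.852060 − (-0.856124))/15 = -0.851789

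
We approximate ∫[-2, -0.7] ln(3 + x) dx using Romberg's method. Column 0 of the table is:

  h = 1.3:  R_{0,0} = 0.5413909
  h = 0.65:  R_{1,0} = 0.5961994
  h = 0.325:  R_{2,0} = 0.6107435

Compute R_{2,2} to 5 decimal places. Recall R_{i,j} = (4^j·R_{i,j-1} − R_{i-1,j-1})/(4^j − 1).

R_{1,1} = (4·0.5961994 − 0.5413909) / 3 = 0.6144689
R_{2,1} = 0.6107435 + (0.6107435 − 0.5961994)/3 = 0.6155915
R_{2,2} = 0.6155915 + (0.6155915 − 0.6144689)/15 = 0.6156663

0.61567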